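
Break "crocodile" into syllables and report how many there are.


Word: "crocodile"
Syllable breakdown: croc · o · dile
Counting: 3 parts
= 3 syllables


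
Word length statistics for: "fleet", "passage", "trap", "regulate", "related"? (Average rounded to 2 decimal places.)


Lengths: "fleet"=5, "passage"=7, "trap"=4, "regulate"=8, "related"=7
Sum = 31, Count = 5
Average = 31/5 = 6.20
= avg=6.20, min=4, max=8


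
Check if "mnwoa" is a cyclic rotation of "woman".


Word: "woman", Candidate: "mnwoa"
Method: check if candidate is substring of word+word
"womanwoman" contains "mnwoa"? No
Is rotation = No


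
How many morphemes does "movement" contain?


Word: "movement"
Morphemes: move / -ment
Each morpheme carries meaning
= 2 morphemes


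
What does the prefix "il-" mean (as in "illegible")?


Prefix: il-
As in: illegible -> il- + legible
Meaning = not


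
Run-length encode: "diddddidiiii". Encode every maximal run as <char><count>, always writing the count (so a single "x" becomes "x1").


String: "diddddidiiii"
Scanning for consecutive runs:
  'd' x 1
  'i' x 1
  'd' x 4
  'i' x 1
  'd' x 1
  'i' x 4
RLE = "d1i1d4i1d1i4"


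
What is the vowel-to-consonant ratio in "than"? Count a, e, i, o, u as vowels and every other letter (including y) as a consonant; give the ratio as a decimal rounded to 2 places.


Word: "than"
Vowels (a,e,i,o,u): 1
Consonants: 3
Ratio = 1/3
= 0.33


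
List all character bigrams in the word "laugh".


Word: "laugh" (length 5)
Number of bigrams = 5 - 2 + 1 = 4
  Position 0: "la"
  Position 1: "au"
  Position 2: "ug"
  Position 3: "gh"
Bigrams = "la", "au", "ug", "gh"


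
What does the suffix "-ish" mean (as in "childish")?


Suffix: -ish
As in: childish -> child + -ish
Meaning = somewhat / having the qualities of


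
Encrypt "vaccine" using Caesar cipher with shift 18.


Word: "vaccine"
Shift: 18
Each letter → (letter + shift) mod 26:
  'v' (21) + 18 = 13 → 'n'
  'a' (0) + 18 = 18 → 's'
  'c' (2) + 18 = 20 → 'u'
  'c' (2) + 18 = 20 → 'u'
  'i' (8) + 18 = 0 → 'a'
  'n' (13) + 18 = 5 → 'f'
  'e' (4) + 18 = 22 → 'w'
Result = "nsuuafw"


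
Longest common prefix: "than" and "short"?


Word 1: "than"
Word 2: "short"
Comparing from start:
  Pos 0: 't' != 's' (stop)
LCP = "" (length 0)


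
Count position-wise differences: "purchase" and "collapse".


Comparing character by character (same length = 8):
  Pos 0: 'p' vs 'c' !=
  Pos 1: 'u' vs 'o' !=
  Pos 2: 'r' vs 'l' !=
  Pos 3: 'c' vs 'l' !=
  Pos 4: 'h' vs 'a' !=
  Pos 5: 'a' vs 'p' !=
  Pos 6: 's' vs 's' =
  Pos 7: 'e' vs 'e' =
Hamming distance = 6


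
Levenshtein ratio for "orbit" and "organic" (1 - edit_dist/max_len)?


Word 1: "orbit" (length 5)
Word 2: "organic" (length 7)
One optimal edit sequence:
  1. keep 'o'
  2. keep 'r'
  3. insert 'g'  (+1)
  4. insert 'a'  (+1)
  5. substitute 'b' -> 'n'  (+1)
  6. keep 'i'
  7. substitute 't' -> 'c'  (+1)
Edit distance = 4
Max length = max(5, 7) = 7
Similarity = 1 - 4/7
= 0.4286


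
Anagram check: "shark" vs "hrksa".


Word 1: "shark" → sorted: ahkrs
Word 2: "hrksa" → sorted: ahkrs
Same letters? ahkrs == ahkrs
Anagram = Yes


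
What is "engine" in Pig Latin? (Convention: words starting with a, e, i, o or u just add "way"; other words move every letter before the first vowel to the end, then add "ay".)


Word: "engine"
Starts with vowel → add 'way'
Pig Latin = "engineway"


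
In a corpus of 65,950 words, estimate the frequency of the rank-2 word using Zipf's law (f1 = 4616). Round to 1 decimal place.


Zipf's law: f(r) = f(1) / r
f(1) = 4616
f(2) = 4616 / 2
= 2308.0 occurrences


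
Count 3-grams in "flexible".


Word: "flexible" (length 8)
Number of 3-grams = length - 3 + 1 = 8 - 3 + 1
= 6


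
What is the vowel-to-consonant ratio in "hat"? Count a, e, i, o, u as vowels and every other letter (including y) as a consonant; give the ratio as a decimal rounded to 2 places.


Word: "hat"
Vowels (a,e,i,o,u): 1
Consonants: 2
Ratio = 1/2
= 0.50


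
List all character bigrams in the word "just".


Word: "just" (length 4)
Number of bigrams = 4 - 2 + 1 = 3
  Position 0: "ju"
  Position 1: "us"
  Position 2: "st"
Bigrams = "ju", "us", "st"


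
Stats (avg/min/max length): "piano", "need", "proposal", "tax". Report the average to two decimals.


Lengths: "piano"=5, "need"=4, "proposal"=8, "tax"=3
Sum = 20, Count = 4
Average = 20/4 = 5.00
= avg=5.00, min=3, max=8


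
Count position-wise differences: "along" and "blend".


Comparing character by character (same length = 5):
  Pos 0: 'a' vs 'b' !=
  Pos 1: 'l' vs 'l' =
  Pos 2: 'o' vs 'e' !=
  Pos 3: 'n' vs 'n' =
  Pos 4: 'g' vs 'd' !=
Hamming distance = 3


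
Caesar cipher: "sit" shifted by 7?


Word: "sit"
Shift: 7
Each letter → (letter + shift) mod 26:
  's' (18) + 7 = 25 → 'z'
  'i' (8) + 7 = 15 → 'p'
  't' (19) + 7 = 0 → 'a'
Result = "zpa"


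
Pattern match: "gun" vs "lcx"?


Pattern of "gun": [0, 1, 2]
Pattern of "lcx": [0, 1, 2]
Patterns match
Same pattern = Yes


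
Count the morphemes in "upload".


Word: "upload"
Morphemes: up- + load
Each morpheme carries meaning
= 2 morphemes


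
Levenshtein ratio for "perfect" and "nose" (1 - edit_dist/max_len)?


Word 1: "perfect" (length 7)
Word 2: "nose" (length 4)
One optimal edit sequence:
  1. delete 'p'  (+1)
  2. substitute 'e' -> 'n'  (+1)
  3. substitute 'r' -> 'o'  (+1)
  4. substitute 'f' -> 's'  (+1)
  5. keep 'e'
  6. delete 'c'  (+1)
  7. delete 't'  (+1)
Edit distance = 6
Max length = max(7, 4) = 7
Similarity = 1 - 6/7
= 0.1429


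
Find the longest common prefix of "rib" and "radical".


Word 1: "rib"
Word 2: "radical"
Comparing from start:
  Pos 0: 'r' == 'r'
  Pos 1: 'i' != 'a' (stop)
LCP = "r" (length 1)


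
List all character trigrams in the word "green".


Word: "green" (length 5)
Number of trigrams = 5 - 3 + 1 = 3
  Position 0: "gre"
  Position 1: "ree"
  Position 2: "een"
Trigrams = "gre", "ree", "een"


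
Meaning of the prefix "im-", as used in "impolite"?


Prefix: im-
Example: impolite (im- + polite)
Meaning = not / into


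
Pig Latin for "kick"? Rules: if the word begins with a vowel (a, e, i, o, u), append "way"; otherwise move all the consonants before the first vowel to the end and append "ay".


Word: "kick"
Starts with consonant(s) → move to end, add 'ay'
Consonant cluster: "k"
Pig Latin = "ickkay"


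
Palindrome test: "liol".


Word: "liol"
Reversed: "loil"
Forward == Backward? liol != loil
Palindrome = No


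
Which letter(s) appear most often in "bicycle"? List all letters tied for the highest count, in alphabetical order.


Word: "bicycle"
Letter counts:
  'b': 1
  'c': 2
  'e': 1
  'i': 1
  'l': 1
  'y': 1
Maximum count = 2
Most frequent = 'c' (2 times each)


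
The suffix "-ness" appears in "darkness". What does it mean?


Suffix: -ness
Example: darkness (dark + -ness)
Meaning = state of being


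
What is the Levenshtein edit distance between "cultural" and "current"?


Word 1: "cultural" (length 8)
Word 2: "current" (length 7)
One optimal edit sequence (insert/delete/substitute each cost 1):
  1. keep 'c'
  2. keep 'u'
  3. delete 'l'  (+1)
  4. substitute 't' -> 'r'  (+1)
  5. substitute 'u' -> 'r'  (+1)
  6. substitute 'r' -> 'e'  (+1)
  7. substitute 'a' -> 'n'  (+1)
  8. substitute 'l' -> 't'  (+1)
Total edit operations: 6
Edit distance = 6


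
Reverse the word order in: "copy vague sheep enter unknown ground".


Original: "copy vague sheep enter unknown ground"
Words (1..n): copy | vague | sheep | enter | unknown | ground
Reversed (n..1): ground | unknown | enter | sheep | vague | copy
Result = "ground unknown enter sheep vague copy"


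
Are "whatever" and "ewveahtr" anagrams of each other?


Word 1: "whatever" → sorted: aeehrtvw
Word 2: "ewveahtr" → sorted: aeehrtvw
Same letters? aeehrtvw == aeehrtvw
Anagram = Yes


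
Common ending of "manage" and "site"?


Word 1: "manage"
Word 2: "site"
Comparing from end:
  Pos -1: 'e' == 'e'
  Pos -2: 'g' != 't' (stop)
LCS = "e" (length 1)


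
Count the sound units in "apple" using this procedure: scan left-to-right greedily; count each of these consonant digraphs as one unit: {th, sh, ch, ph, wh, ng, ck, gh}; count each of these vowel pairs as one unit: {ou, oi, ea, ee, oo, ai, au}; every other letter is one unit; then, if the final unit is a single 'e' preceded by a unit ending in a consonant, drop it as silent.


Word: "apple" (5 letters)
Left-to-right scan:
  1. 'a' (letter)
  2. 'p' (letter)
  3. 'p' (letter)
  4. 'l' (letter)
  5. 'e' (letter)
Units from scan: 5
Final unit is 'e' after a consonant -> drop as silent (-1)
Sound units = 4 units


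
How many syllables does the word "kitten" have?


Word: "kitten"
Syllable breakdown: kit | ten
Counting: 2 parts
= 2 syllables


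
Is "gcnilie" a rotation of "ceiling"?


Word: "ceiling", Candidate: "gcnilie"
Method: check if candidate is substring of word+word
"ceilingceiling" contains "gcnilie"? No
Is rotation = No


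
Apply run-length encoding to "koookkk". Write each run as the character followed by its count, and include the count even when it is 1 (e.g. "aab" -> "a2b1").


String: "koookkk"
Scanning for consecutive runs:
  'k' x 1
  'o' x 3
  'k' x 3
RLE = "k1o3k3"


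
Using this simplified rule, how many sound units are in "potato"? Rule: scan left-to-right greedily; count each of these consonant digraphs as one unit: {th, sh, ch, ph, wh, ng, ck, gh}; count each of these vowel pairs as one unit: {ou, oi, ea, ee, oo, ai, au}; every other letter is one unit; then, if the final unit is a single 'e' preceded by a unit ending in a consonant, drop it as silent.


Word: "potato" (6 letters)
Left-to-right scan:
  1. 'p' (letter)
  2. 'o' (letter)
  3. 't' (letter)
  4. 'a' (letter)
  5. 't' (letter)
  6. 'o' (letter)
Units from scan: 6
Sound units = 6 units


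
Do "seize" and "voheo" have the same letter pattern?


Pattern of "seize": [0, 1, 2, 3, 1]
Pattern of "voheo": [0, 1, 2, 3, 1]
Patterns match
Same pattern = Yes


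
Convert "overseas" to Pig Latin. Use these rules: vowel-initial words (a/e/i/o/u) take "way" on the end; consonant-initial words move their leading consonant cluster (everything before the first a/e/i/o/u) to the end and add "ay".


Word: "overseas"
Starts with vowel → add 'way'
Pig Latin = "overseasway"


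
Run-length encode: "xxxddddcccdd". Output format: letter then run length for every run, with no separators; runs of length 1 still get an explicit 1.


String: "xxxddddcccdd"
Scanning for consecutive runs:
  'x' x 3
  'd' x 4
  'c' x 3
  'd' x 2
RLE = "x3d4c3d2"


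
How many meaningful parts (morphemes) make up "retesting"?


Word: "retesting"
Morphemes: re- | test | -ing
Each morpheme carries meaning
= 3 morphemes


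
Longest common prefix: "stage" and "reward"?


Word 1: "stage"
Word 2: "reward"
Comparing from start:
  Pos 0: 's' != 'r' (stop)
LCP = "" (length 0)


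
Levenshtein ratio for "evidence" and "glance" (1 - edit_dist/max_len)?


Word 1: "evidence" (length 8)
Word 2: "glance" (length 6)
One optimal edit sequence:
  1. delete 'e'  (+1)
  2. delete 'v'  (+1)
  3. substitute 'i' -> 'g'  (+1)
  4. substitute 'd' -> 'l'  (+1)
  5. substitute 'e' -> 'a'  (+1)
  6. keep 'n'
  7. keep 'c'
  8. keep 'e'
Edit distance = 5
Max length = max(8, 6) = 8
Similarity = 1 - 5/8
= 0.3750


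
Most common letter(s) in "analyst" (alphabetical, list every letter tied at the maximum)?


Word: "analyst"
Letter counts:
  'a': 2
  'l': 1
  'n': 1
  's': 1
  't': 1
  'y': 1
Maximum count = 2
Most frequent = 'a' (2 times each)


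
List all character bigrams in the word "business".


Word: "business" (length 8)
Number of bigrams = 8 - 2 + 1 = 7
  Position 0: "bu"
  Position 1: "us"
  Position 2: "si"
  Position 3: "in"
  Position 4: "ne"
  Position 5: "es"
  Position 6: "ss"
Bigrams = "bu", "us", "si", "in", "ne", "es", "ss"


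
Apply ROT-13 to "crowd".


Word: "crowd"
Shift: 13
Each letter → (letter + shift) mod 26:
  'c' (2) + 13 = 15 → 'p'
  'r' (17) + 13 = 4 → 'e'
  'o' (14) + 13 = 1 → 'b'
  'w' (22) + 13 = 9 → 'j'
  'd' (3) + 13 = 16 → 'q'
Result = "pebjq"


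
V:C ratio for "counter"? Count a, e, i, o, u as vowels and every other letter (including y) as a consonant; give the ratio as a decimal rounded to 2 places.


Word: "counter"
Vowels (a,e,i,o,u): 3
Consonants: 4
Ratio = 3/4
= 0.75


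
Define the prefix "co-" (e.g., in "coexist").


Prefix: co-
Example: coexist (co- + exist)
Meaning = together


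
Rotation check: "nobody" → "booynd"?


Word: "nobody", Candidate: "booynd"
Method: check if candidate is substring of word+word
"nobodynobody" contains "booynd"? No
Is rotation = No


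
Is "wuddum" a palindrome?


Word: "wuddum"
Reversed: "mudduw"
Forward == Backward? wuddum != mudduw
Palindrome = No


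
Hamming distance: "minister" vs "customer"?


Comparing character by character (same length = 8):
  Pos 0: 'm' vs 'c' !=
  Pos 1: 'i' vs 'u' !=
  Pos 2: 'n' vs 's' !=
  Pos 3: 'i' vs 't' !=
  Pos 4: 's' vs 'o' !=
  Pos 5: 't' vs 'm' !=
  Pos 6: 'e' vs 'e' =
  Pos 7: 'r' vs 'r' =
Hamming distance = 6


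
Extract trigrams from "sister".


Word: "sister" (length 6)
Number of trigrams = 6 - 3 + 1 = 4
  Position 0: "sis"
  Position 1: "ist"
  Position 2: "ste"
  Position 3: "ter"
Trigrams = "sis", "ist", "ste", "ter"


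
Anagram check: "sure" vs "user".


Word 1: "sure" → sorted: ersu
Word 2: "user" → sorted: ersu
Same letters? ersu == ersu
Anagram = Yes


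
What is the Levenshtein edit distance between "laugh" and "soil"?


Word 1: "laugh" (length 5)
Word 2: "soil" (length 4)
One optimal edit sequence (insert/delete/substitute each cost 1):
  1. delete 'l'  (+1)
  2. substitute 'a' -> 's'  (+1)
  3. substitute 'u' -> 'o'  (+1)
  4. substitute 'g' -> 'i'  (+1)
  5. substitute 'h' -> 'l'  (+1)
Total edit operations: 5
Edit distance = 5


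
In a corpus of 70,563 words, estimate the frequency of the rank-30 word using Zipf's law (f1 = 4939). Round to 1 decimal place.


Zipf's law: f(r) = f(1) / r
f(1) = 4939
f(30) = 4939 / 30
= 164.6 occurrences


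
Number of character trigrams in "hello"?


Word: "hello" (length 5)
Number of 3-grams = length - 3 + 1 = 5 - 3 + 1
= 3


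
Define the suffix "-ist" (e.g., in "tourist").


Suffix: -ist
Example: tourist (tour + -ist)
Meaning = one who practices


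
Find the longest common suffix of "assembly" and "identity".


Word 1: "assembly"
Word 2: "identity"
Comparing from end:
  Pos -1: 'y' == 'y'
  Pos -2: 'l' != 't' (stop)
LCS = "y" (length 1)


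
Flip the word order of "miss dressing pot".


Original: "miss dressing pot"
Words (1..n): miss | dressing | pot
Reversed (n..1): pot | dressing | miss
Result = "pot dressing miss"


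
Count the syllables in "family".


Word: "family"
Syllable breakdown: fam-i-ly
Counting: 3 parts
= 3 syllables


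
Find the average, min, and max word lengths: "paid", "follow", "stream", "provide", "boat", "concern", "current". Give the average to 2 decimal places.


Lengths: "paid"=4, "follow"=6, "stream"=6, "provide"=7, "boat"=4, "concern"=7, "current"=7
Sum = 41, Count = 7
Average = 41/7 = 5.86
= avg=5.86, min=4, max=7


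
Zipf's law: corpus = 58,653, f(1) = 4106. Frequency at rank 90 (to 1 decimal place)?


Zipf's law: f(r) = f(1) / r
f(1) = 4106
f(90) = 4106 / 90
= 45.6 occurrences


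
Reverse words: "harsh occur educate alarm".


Original: "harsh occur educate alarm"
Words (1..n): harsh | occur | educate | alarm
Reversed (n..1): alarm | educate | occur | harsh
Result = "alarm educate occur harsh"


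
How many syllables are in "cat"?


Word: "cat"
Syllable breakdown: cat
Counting: 1 part
= 1 syllable


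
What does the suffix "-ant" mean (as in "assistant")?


Suffix: -ant
Example: assistant = assist + -ant
Meaning = one who / that which


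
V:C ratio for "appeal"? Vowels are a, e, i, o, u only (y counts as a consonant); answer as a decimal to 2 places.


Word: "appeal"
Vowels (a,e,i,o,u): 3
Consonants: 3
Ratio = 3/3
= 1.00


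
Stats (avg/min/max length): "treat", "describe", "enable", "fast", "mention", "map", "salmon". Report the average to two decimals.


Lengths: "treat"=5, "describe"=8, "enable"=6, "fast"=4, "mention"=7, "map"=3, "salmon"=6
Sum = 39, Count = 7
Average = 39/7 = 5.57
= avg=5.57, min=3, max=8


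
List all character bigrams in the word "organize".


Word: "organize" (length 8)
Number of bigrams = 8 - 2 + 1 = 7
  Position 0: "or"
  Position 1: "rg"
  Position 2: "ga"
  Position 3: "an"
  Position 4: "ni"
  Position 5: "iz"
  Position 6: "ze"
Bigrams = "or", "rg", "ga", "an", "ni", "iz", "ze"


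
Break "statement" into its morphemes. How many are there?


Word: "statement"
Morphemes: state | -ment
Each morpheme carries meaning
= 2 morphemes


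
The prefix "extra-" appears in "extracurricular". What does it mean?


Prefix: extra-
Example: extracurricular (extra- + curricular)
Meaning = beyond


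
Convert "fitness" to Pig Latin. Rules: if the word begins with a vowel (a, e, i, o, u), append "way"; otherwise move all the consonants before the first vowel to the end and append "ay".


Word: "fitness"
Starts with consonant(s) → move to end, add 'ay'
Consonant cluster: "f"
Pig Latin = "itnessfay"


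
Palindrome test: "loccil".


Word: "loccil"
Reversed: "liccol"
Forward == Backward? loccil != liccol
Palindrome = No


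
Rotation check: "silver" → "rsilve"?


Word: "silver", Candidate: "rsilve"
Method: check if candidate is substring of word+word
"silversilver" contains "rsilve"? Yes
Is rotation = Yes


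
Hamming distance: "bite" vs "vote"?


Comparing character by character (same length = 4):
  Pos 0: 'b' vs 'v' !=
  Pos 1: 'i' vs 'o' !=
  Pos 2: 't' vs 't' =
  Pos 3: 'e' vs 'e' =
Hamming distance = 2


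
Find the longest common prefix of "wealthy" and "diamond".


Word 1: "wealthy"
Word 2: "diamond"
Comparing from start:
  Pos 0: 'w' != 'd' (stop)
LCP = "" (length 0)


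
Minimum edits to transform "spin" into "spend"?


Word 1: "spin" (length 4)
Word 2: "spend" (length 5)
One optimal edit sequence (insert/delete/substitute each cost 1):
  1. keep 's'
  2. keep 'p'
  3. substitute 'i' -> 'e'  (+1)
  4. keep 'n'
  5. insert 'd'  (+1)
Total edit operations: 2
Edit distance = 2


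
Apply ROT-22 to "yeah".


Word: "yeah"
Shift: 22
Each letter → (letter + shift) mod 26:
  'y' (24) + 22 = 20 → 'u'
  'e' (4) + 22 = 0 → 'a'
  'a' (0) + 22 = 22 → 'w'
  'h' (7) + 22 = 3 → 'd'
Result = "uawd"


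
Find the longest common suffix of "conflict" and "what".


Word 1: "conflict"
Word 2: "what"
Comparing from end:
  Pos -1: 't' == 't'
  Pos -2: 'c' != 'a' (stop)
LCS = "t" (length 1)


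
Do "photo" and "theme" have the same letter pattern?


Pattern of "photo": [0, 1, 2, 3, 2]
Pattern of "theme": [0, 1, 2, 3, 2]
Patterns match
Same pattern = Yes


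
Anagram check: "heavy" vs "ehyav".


Word 1: "heavy" → sorted: aehvy
Word 2: "ehyav" → sorted: aehvy
Same letters? aehvy == aehvy
Anagram = Yes


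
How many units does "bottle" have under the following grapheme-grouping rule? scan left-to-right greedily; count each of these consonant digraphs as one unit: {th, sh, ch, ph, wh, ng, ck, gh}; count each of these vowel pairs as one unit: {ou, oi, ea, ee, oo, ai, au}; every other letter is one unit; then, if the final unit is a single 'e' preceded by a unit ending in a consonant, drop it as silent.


Word: "bottle" (6 letters)
Left-to-right scan:
  [1] 'b' (letter)
  [2] 'o' (letter)
  [3] 't' (letter)
  [4] 't' (letter)
  [5] 'l' (letter)
  [6] 'e' (letter)
Units from scan: 6
Final unit is 'e' after a consonant -> drop as silent (-1)
Sound units = 5 units


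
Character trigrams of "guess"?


Word: "guess" (length 5)
Number of trigrams = 5 - 3 + 1 = 3
  Position 0: "gue"
  Position 1: "ues"
  Position 2: "ess"
Trigrams = "gue", "ues", "ess"


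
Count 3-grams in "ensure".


Word: "ensure" (length 6)
Number of 3-grams = length - 3 + 1 = 6 - 3 + 1
= 4


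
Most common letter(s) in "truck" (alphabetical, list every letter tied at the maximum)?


Word: "truck"
Letter counts:
  'c': 1
  'k': 1
  'r': 1
  't': 1
  'u': 1
Maximum count = 1
Most frequent = 'c', 'k', 'r', 't', 'u' (1 time each)


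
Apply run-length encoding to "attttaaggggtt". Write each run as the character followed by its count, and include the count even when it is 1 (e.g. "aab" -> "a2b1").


String: "attttaaggggtt"
Scanning for consecutive runs:
  'a' x 1
  't' x 4
  'a' x 2
  'g' x 4
  't' x 2
RLE = "a1t4a2g4t2"


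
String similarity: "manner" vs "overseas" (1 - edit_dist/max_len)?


Word 1: "manner" (length 6)
Word 2: "overseas" (length 8)
One optimal edit sequence:
  1. insert 'o'  (+1)
  2. substitute 'm' -> 'v'  (+1)
  3. substitute 'a' -> 'e'  (+1)
  4. substitute 'n' -> 'r'  (+1)
  5. substitute 'n' -> 's'  (+1)
  6. keep 'e'
  7. insert 'a'  (+1)
  8. substitute 'r' -> 's'  (+1)
Edit distance = 7
Max length = max(6, 8) = 8
Similarity = 1 - 7/8
= 0.1250


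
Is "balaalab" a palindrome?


Word: "balaalab"
Reversed: "balaalab"
Forward == Backward? balaalab == balaalab
Palindrome = Yes


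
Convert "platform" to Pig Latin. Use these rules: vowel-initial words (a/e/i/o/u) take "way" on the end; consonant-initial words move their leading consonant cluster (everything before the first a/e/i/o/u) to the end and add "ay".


Word: "platform"
Starts with consonant(s) → move to end, add 'ay'
Consonant cluster: "pl"
Pig Latin = "atformplay"


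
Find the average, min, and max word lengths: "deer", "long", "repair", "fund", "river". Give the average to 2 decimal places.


Lengths: "deer"=4, "long"=4, "repair"=6, "fund"=4, "river"=5
Sum = 23, Count = 5
Average = 23/5 = 4.60
= avg=4.60, min=4, max=6


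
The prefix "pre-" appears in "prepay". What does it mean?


Prefix: pre-
As in: prepay -> pre- + pay
Meaning = before


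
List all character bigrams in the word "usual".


Word: "usual" (length 5)
Number of bigrams = 5 - 2 + 1 = 4
  Position 0: "us"
  Position 1: "su"
  Position 2: "ua"
  Position 3: "al"
Bigrams = "us", "su", "ua", "al"


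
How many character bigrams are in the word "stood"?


Word: "stood" (length 5)
Number of 2-grams = length - 2 + 1 = 5 - 2 + 1
= 4


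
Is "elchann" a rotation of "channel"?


Word: "channel", Candidate: "elchann"
Method: check if candidate is substring of word+word
"channelchannel" contains "elchann"? Yes
Is rotation = Yes


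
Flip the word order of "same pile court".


Original: "same pile court"
Words (1..n): same | pile | court
Reversed (n..1): court | pile | same
Result = "court pile same"


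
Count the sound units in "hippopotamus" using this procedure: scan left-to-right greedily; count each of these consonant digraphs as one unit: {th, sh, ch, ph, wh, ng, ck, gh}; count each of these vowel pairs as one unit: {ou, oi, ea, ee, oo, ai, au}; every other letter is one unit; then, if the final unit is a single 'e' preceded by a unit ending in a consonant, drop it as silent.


Word: "hippopotamus" (12 letters)
Left-to-right scan:
  (1) 'h' (letter)
  (2) 'i' (letter)
  (3) 'p' (letter)
  (4) 'p' (letter)
  (5) 'o' (letter)
  (6) 'p' (letter)
  (7) 'o' (letter)
  (8) 't' (letter)
  (9) 'a' (letter)
  (10) 'm' (letter)
  (11) 'u' (letter)
  (12) 's' (letter)
Units from scan: 12
Sound units = 12 units


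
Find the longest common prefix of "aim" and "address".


Word 1: "aim"
Word 2: "address"
Comparing from start:
  Pos 0: 'a' == 'a'
  Pos 1: 'i' != 'd' (stop)
LCP = "a" (length 1)


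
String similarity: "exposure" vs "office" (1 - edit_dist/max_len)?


Word 1: "exposure" (length 8)
Word 2: "office" (length 6)
One optimal edit sequence:
  1. delete 'e'  (+1)
  2. delete 'x'  (+1)
  3. substitute 'p' -> 'o'  (+1)
  4. substitute 'o' -> 'f'  (+1)
  5. substitute 's' -> 'f'  (+1)
  6. substitute 'u' -> 'i'  (+1)
  7. substitute 'r' -> 'c'  (+1)
  8. keep 'e'
Edit distance = 7
Max length = max(8, 6) = 8
Similarity = 1 - 7/8
= 0.1250


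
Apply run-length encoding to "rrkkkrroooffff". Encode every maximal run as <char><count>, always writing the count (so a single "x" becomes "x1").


String: "rrkkkrroooffff"
Scanning for consecutive runs:
  'r' x 2
  'k' x 3
  'r' x 2
  'o' x 3
  'f' x 4
RLE = "r2k3r2o3f4"


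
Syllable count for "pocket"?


Word: "pocket"
Syllable breakdown: pock-et
Counting: 2 parts
= 2 syllables


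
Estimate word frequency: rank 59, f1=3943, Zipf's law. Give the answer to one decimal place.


Zipf's law: f(r) = f(1) / r
f(1) = 3943
f(59) = 3943 / 59
= 66.8 occurrences


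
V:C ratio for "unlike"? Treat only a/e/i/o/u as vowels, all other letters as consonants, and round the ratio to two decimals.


Word: "unlike"
Vowels (a,e,i,o,u): 3
Consonants: 3
Ratio = 3/3
= 1.00


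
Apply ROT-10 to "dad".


Word: "dad"
Shift: 10
Each letter → (letter + shift) mod 26:
  'd' (3) + 10 = 13 → 'n'
  'a' (0) + 10 = 10 → 'k'
  'd' (3) + 10 = 13 → 'n'
Result = "nkn"


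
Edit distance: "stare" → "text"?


Word 1: "stare" (length 5)
Word 2: "text" (length 4)
One optimal edit sequence (insert/delete/substitute each cost 1):
  1. delete 's'  (+1)
  2. keep 't'
  3. substitute 'a' -> 'e'  (+1)
  4. substitute 'r' -> 'x'  (+1)
  5. substitute 'e' -> 't'  (+1)
Total edit operations: 4
Edit distance = 4


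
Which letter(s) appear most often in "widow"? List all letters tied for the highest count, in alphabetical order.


Word: "widow"
Letter counts:
  'd': 1
  'i': 1
  'o': 1
  'w': 2
Maximum count = 2
Most frequent = 'w' (2 times each)


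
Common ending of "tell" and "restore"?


Word 1: "tell"
Word 2: "restore"
Comparing from end:
  Pos -1: 'l' != 'e' (stop)
LCS = "" (length 0)


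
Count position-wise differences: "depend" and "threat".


Comparing character by character (same length = 6):
  Pos 0: 'd' vs 't' !=
  Pos 1: 'e' vs 'h' !=
  Pos 2: 'p' vs 'r' !=
  Pos 3: 'e' vs 'e' =
  Pos 4: 'n' vs 'a' !=
  Pos 5: 'd' vs 't' !=
Hamming distance = 5


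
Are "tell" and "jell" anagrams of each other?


Word 1: "tell" → sorted: ellt
Word 2: "jell" → sorted: ejll
Same letters? ellt != ejll
Anagram = No


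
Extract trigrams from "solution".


Word: "solution" (length 8)
Number of trigrams = 8 - 3 + 1 = 6
  Position 0: "sol"
  Position 1: "olu"
  Position 2: "lut"
  Position 3: "uti"
  Position 4: "tio"
  Position 5: "ion"
Trigrams = "sol", "olu", "lut", "uti", "tio", "ion"


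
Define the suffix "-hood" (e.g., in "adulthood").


Suffix: -hood
As in: adulthood -> adult + -hood
Meaning = state / condition


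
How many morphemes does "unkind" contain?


Word: "unkind"
Morphemes: un- / kind
Each morpheme carries meaning
= 2 morphemes


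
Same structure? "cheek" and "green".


Pattern of "cheek": [0, 1, 2, 2, 3]
Pattern of "green": [0, 1, 2, 2, 3]
Patterns match
Same pattern = Yes


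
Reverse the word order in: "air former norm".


Original: "air former norm"
Words (1..n): air | former | norm
Reversed (n..1): norm | former | air
Result = "norm former air"


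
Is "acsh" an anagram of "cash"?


Word 1: "cash" → sorted: achs
Word 2: "acsh" → sorted: achs
Same letters? achs == achs
Anagram = Yes


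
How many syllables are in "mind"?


Word: "mind"
Syllable breakdown: mind
Counting: 1 part
= 1 syllable


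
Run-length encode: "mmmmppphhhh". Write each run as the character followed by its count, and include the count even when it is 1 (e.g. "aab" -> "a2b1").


String: "mmmmppphhhh"
Scanning for consecutive runs:
  'm' x 4
  'p' x 3
  'h' x 4
RLE = "m4p3h4"


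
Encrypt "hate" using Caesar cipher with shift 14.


Word: "hate"
Shift: 14
Each letter → (letter + shift) mod 26:
  'h' (7) + 14 = 21 → 'v'
  'a' (0) + 14 = 14 → 'o'
  't' (19) + 14 = 7 → 'h'
  'e' (4) + 14 = 18 → 's'
Result = "vohs"


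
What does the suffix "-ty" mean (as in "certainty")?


Suffix: -ty
Example: certainty = certain + -ty
Meaning = quality of


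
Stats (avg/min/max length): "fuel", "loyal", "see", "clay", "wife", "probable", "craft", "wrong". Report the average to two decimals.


Lengths: "fuel"=4, "loyal"=5, "see"=3, "clay"=4, "wife"=4, "probable"=8, "craft"=5, "wrong"=5
Sum = 38, Count = 8
Average = 38/8 = 4.75
= avg=4.75, min=3, max=8


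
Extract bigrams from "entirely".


Word: "entirely" (length 8)
Number of bigrams = 8 - 2 + 1 = 7
  Position 0: "en"
  Position 1: "nt"
  Position 2: "ti"
  Position 3: "ir"
  Position 4: "re"
  Position 5: "el"
  Position 6: "ly"
Bigrams = "en", "nt", "ti", "ir", "re", "el", "ly"


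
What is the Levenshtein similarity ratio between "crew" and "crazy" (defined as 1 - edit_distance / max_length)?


Word 1: "crew" (length 4)
Word 2: "crazy" (length 5)
One optimal edit sequence:
  1. keep 'c'
  2. keep 'r'
  3. insert 'a'  (+1)
  4. substitute 'e' -> 'z'  (+1)
  5. substitute 'w' -> 'y'  (+1)
Edit distance = 3
Max length = max(4, 5) = 5
Similarity = 1 - 3/5
= 0.4000


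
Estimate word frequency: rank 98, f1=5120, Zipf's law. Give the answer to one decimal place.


Zipf's law: f(r) = f(1) / r
f(1) = 5120
f(98) = 5120 / 98
= 52.2 occurrences


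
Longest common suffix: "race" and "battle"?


Word 1: "race"
Word 2: "battle"
Comparing from end:
  Pos -1: 'e' == 'e'
  Pos -2: 'c' != 'l' (stop)
LCS = "e" (length 1)


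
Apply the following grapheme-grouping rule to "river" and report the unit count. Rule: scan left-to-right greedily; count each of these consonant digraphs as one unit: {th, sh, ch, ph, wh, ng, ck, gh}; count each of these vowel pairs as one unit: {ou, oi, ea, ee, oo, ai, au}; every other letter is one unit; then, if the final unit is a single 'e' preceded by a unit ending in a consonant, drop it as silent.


Word: "river" (5 letters)
Left-to-right scan:
  1. 'r' (letter)
  2. 'i' (letter)
  3. 'v' (letter)
  4. 'e' (letter)
  5. 'r' (letter)
Units from scan: 5
Sound units = 5 units


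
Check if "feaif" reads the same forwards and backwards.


Word: "feaif"
Reversed: "fiaef"
Forward == Backward? feaif != fiaef
Palindrome = No


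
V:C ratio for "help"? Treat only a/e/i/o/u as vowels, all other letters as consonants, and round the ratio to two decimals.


Word: "help"
Vowels (a,e,i,o,u): 1
Consonants: 3
Ratio = 1/3
= 0.33


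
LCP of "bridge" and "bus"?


Word 1: "bridge"
Word 2: "bus"
Comparing from start:
  Pos 0: 'b' == 'b'
  Pos 1: 'r' != 'u' (stop)
LCP = "b" (length 1)


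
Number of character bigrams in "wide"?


Word: "wide" (length 4)
Number of 2-grams = length - 2 + 1 = 4 - 2 + 1
= 3


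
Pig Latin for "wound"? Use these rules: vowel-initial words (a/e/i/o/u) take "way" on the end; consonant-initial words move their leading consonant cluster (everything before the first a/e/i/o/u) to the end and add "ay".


Word: "wound"
Starts with consonant(s) → move to end, add 'ay'
Consonant cluster: "w"
Pig Latin = "oundway"


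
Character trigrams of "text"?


Word: "text" (length 4)
Number of trigrams = 4 - 3 + 1 = 2
  Position 0: "tex"
  Position 1: "ext"
Trigrams = "tex", "ext"


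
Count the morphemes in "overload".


Word: "overload"
Morphemes: over- / load
Each morpheme carries meaning
= 2 morphemes


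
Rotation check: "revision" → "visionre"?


Word: "revision", Candidate: "visionre"
Method: check if candidate is substring of word+word
"revisionrevision" contains "visionre"? Yes
Is rotation = Yes


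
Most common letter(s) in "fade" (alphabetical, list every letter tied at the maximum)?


Word: "fade"
Letter counts:
  'a': 1
  'd': 1
  'e': 1
  'f': 1
Maximum count = 1
Most frequent = 'a', 'd', 'e', 'f' (1 time each)


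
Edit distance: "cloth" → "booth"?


Word 1: "cloth" (length 5)
Word 2: "booth" (length 5)
One optimal edit sequence (insert/delete/substitute each cost 1):
  1. substitute 'c' -> 'b'  (+1)
  2. substitute 'l' -> 'o'  (+1)
  3. keep 'o'
  4. keep 't'
  5. keep 'h'
Total edit operations: 2
Edit distance = 2


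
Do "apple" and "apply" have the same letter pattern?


Pattern of "apple": [0, 1, 1, 2, 3]
Pattern of "apply": [0, 1, 1, 2, 3]
Patterns match
Same pattern = Yes


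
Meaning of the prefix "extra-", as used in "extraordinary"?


Prefix: extra-
As in: extraordinary -> extra- + ordinary
Meaning = beyond


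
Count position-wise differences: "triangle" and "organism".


Comparing character by character (same length = 8):
  Pos 0: 't' vs 'o' !=
  Pos 1: 'r' vs 'r' =
  Pos 2: 'i' vs 'g' !=
  Pos 3: 'a' vs 'a' =
  Pos 4: 'n' vs 'n' =
  Pos 5: 'g' vs 'i' !=
  Pos 6: 'l' vs 's' !=
  Pos 7: 'e' vs 'm' !=
Hamming distance = 5


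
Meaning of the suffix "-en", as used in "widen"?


Suffix: -en
As in: widen -> wide + -en, with a spelling change
Meaning = to make / become


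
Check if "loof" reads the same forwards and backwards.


Word: "loof"
Reversed: "fool"
Forward == Backward? loof != fool
Palindrome = No


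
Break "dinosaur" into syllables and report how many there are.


Word: "dinosaur"
Syllable breakdown: di · no · saur
Counting: 3 parts
= 3 syllables


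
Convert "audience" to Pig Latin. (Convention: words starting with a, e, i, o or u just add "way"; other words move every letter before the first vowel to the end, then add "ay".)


Word: "audience"
Starts with vowel → add 'way'
Pig Latin = "audienceway"


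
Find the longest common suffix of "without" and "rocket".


Word 1: "without"
Word 2: "rocket"
Comparing from end:
  Pos -1: 't' == 't'
  Pos -2: 'u' != 'e' (stop)
LCS = "t" (length 1)


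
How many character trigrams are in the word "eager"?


Word: "eager" (length 5)
Number of 3-grams = length - 3 + 1 = 5 - 3 + 1
= 3


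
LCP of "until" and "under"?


Word 1: "until"
Word 2: "under"
Comparing from start:
  Pos 0: 'u' == 'u'
  Pos 1: 'n' == 'n'
  Pos 2: 't' != 'd' (stop)
LCP = "un" (length 2)


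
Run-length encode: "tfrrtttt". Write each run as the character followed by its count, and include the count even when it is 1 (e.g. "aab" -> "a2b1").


String: "tfrrtttt"
Scanning for consecutive runs:
  't' x 1
  'f' x 1
  'r' x 2
  't' x 4
RLE = "t1f1r2t4"


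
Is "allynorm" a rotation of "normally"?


Word: "normally", Candidate: "allynorm"
Method: check if candidate is substring of word+word
"normallynormally" contains "allynorm"? Yes
Is rotation = Yes


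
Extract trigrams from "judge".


Word: "judge" (length 5)
Number of trigrams = 5 - 3 + 1 = 3
  Position 0: "jud"
  Position 1: "udg"
  Position 2: "dge"
Trigrams = "jud", "udg", "dge"


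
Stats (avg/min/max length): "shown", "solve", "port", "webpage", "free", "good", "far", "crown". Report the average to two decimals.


Lengths: "shown"=5, "solve"=5, "port"=4, "webpage"=7, "free"=4, "good"=4, "far"=3, "crown"=5
Sum = 37, Count = 8
Average = 37/8 = 4.63
= avg=4.63, min=3, max=7


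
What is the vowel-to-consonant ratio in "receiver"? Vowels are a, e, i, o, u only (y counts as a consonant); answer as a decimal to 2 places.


Word: "receiver"
Vowels (a,e,i,o,u): 4
Consonants: 4
Ratio = 4/4
= 1.00


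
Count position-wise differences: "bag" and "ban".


Comparing character by character (same length = 3):
  Pos 0: 'b' vs 'b' =
  Pos 1: 'a' vs 'a' =
  Pos 2: 'g' vs 'n' !=
Hamming distance = 1


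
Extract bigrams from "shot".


Word: "shot" (length 4)
Number of bigrams = 4 - 2 + 1 = 3
  Position 0: "sh"
  Position 1: "ho"
  Position 2: "ot"
Bigrams = "sh", "ho", "ot"


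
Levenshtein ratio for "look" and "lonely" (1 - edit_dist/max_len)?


Word 1: "look" (length 4)
Word 2: "lonely" (length 6)
One optimal edit sequence:
  1. keep 'l'
  2. keep 'o'
  3. insert 'n'  (+1)
  4. insert 'e'  (+1)
  5. substitute 'o' -> 'l'  (+1)
  6. substitute 'k' -> 'y'  (+1)
Edit distance = 4
Max length = max(4, 6) = 6
Similarity = 1 - 4/6
= 0.3333


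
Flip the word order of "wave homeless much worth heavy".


Original: "wave homeless much worth heavy"
Words (1..n): wave | homeless | much | worth | heavy
Reversed (n..1): heavy | worth | much | homeless | wave
Result = "heavy worth much homeless wave"


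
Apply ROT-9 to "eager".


Word: "eager"
Shift: 9
Each letter → (letter + shift) mod 26:
  'e' (4) + 9 = 13 → 'n'
  'a' (0) + 9 = 9 → 'j'
  'g' (6) + 9 = 15 → 'p'
  'e' (4) + 9 = 13 → 'n'
  'r' (17) + 9 = 0 → 'a'
Result = "njpna"


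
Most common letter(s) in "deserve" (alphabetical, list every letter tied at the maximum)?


Word: "deserve"
Letter counts:
  'd': 1
  'e': 3
  'r': 1
  's': 1
  'v': 1
Maximum count = 3
Most frequent = 'e' (3 times each)


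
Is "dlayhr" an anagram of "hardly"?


Word 1: "hardly" → sorted: adhlry
Word 2: "dlayhr" → sorted: adhlry
Same letters? adhlry == adhlry
Anagram = Yes


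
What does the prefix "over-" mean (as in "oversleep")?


Prefix: over-
Example: oversleep = over- + sleep
Meaning = excessive


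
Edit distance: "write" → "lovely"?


Word 1: "write" (length 5)
Word 2: "lovely" (length 6)
One optimal edit sequence (insert/delete/substitute each cost 1):
  1. insert 'l'  (+1)
  2. substitute 'w' -> 'o'  (+1)
  3. substitute 'r' -> 'v'  (+1)
  4. substitute 'i' -> 'e'  (+1)
  5. substitute 't' -> 'l'  (+1)
  6. substitute 'e' -> 'y'  (+1)
Total edit operations: 6
Edit distance = 6


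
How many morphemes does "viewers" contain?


Word: "viewers"
Morphemes: view | -er | -s
Each morpheme carries meaning
= 3 morphemes


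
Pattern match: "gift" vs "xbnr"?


Pattern of "gift": [0, 1, 2, 3]
Pattern of "xbnr": [0, 1, 2, 3]
Patterns match
Same pattern = Yes


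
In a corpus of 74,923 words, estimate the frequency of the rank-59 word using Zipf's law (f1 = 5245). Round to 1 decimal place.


Zipf's law: f(r) = f(1) / r
f(1) = 5245
f(59) = 5245 / 59
= 88.9 occurrences


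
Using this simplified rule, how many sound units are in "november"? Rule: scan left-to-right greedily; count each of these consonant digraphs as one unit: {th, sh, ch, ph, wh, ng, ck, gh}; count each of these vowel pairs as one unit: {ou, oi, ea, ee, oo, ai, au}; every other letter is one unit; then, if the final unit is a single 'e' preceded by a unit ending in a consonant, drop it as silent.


Word: "november" (8 letters)
Left-to-right scan:
  [1] 'n' (letter)
  [2] 'o' (letter)
  [3] 'v' (letter)
  [4] 'e' (letter)
  [5] 'm' (letter)
  [6] 'b' (letter)
  [7] 'e' (letter)
  [8] 'r' (letter)
Units from scan: 8
Sound units = 8 units


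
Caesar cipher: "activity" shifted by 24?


Word: "activity"
Shift: 24
Each letter → (letter + shift) mod 26:
  'a' (0) + 24 = 24 → 'y'
  'c' (2) + 24 = 0 → 'a'
  't' (19) + 24 = 17 → 'r'
  'i' (8) + 24 = 6 → 'g'
  'v' (21) + 24 = 19 → 't'
  'i' (8) + 24 = 6 → 'g'
  't' (19) + 24 = 17 → 'r'
  'y' (24) + 24 = 22 → 'w'
Result = "yargtgrw"


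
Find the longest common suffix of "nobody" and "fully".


Word 1: "nobody"
Word 2: "fully"
Comparing from end:
  Pos -1: 'y' == 'y'
  Pos -2: 'd' != 'l' (stop)
LCS = "y" (length 1)


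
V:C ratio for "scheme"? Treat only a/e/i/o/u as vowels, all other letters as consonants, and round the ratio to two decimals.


Word: "scheme"
Vowels (a,e,i,o,u): 2
Consonants: 4
Ratio = 2/4
= 0.50


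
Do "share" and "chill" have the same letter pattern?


Pattern of "share": [0, 1, 2, 3, 4]
Pattern of "chill": [0, 1, 2, 3, 3]
Patterns do not match
Same pattern = No


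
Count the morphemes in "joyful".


Word: "joyful"
Morphemes: joy / -ful
Each morpheme carries meaning
= 2 morphemes
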